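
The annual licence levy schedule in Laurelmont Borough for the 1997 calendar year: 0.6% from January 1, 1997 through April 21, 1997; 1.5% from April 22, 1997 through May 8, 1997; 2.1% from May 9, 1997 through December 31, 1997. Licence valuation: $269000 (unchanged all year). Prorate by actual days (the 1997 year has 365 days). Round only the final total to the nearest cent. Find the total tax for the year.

January 1 – April 21, 1997: 111 days at 0.6% → $269000 × 0.6% × 111/365 = $490.8329
April 22 – May 8, 1997: 17 days at 1.5% → $269000 × 1.5% × 17/365 = $187.9315
May 9 – December 31, 1997: 237 days at 2.1% → $269000 × 2.1% × 237/365 = $3667.9808
Total = $4346.7452

$4346.75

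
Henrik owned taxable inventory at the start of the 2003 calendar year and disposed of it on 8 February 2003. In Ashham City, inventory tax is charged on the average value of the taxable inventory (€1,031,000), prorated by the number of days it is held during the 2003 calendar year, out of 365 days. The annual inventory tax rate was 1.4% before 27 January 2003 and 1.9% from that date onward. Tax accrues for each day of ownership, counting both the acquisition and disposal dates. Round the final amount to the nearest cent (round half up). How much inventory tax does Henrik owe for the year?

1 January – 26 January 2003: 26 days at 1.4% → €1,031,000 × 1.4% × 26/365 = €1,028.1753
27 January – 8 February 2003: 13 days at 1.9% → €1,031,000 × 1.9% × 13/365 = €697.6904
Total = €1,725.8658

€1,725.87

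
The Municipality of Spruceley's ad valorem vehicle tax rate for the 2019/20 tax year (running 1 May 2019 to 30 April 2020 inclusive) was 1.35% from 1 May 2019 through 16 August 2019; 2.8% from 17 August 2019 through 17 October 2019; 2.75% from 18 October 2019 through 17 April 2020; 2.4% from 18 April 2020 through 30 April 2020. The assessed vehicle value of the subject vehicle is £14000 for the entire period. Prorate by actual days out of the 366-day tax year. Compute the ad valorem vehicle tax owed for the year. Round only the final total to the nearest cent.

£326.61

1 May – 16 August 2019: 108 days at 1.35% → £14000 × 1.35% × 108/366 = £55.7705
17 August – 17 October 2019: 62 days at 2.8% → £14000 × 2.8% × 62/366 = £66.4044
18 October 2019 – 17 April 2020: 183 days at 2.75% → £14000 × 2.75% × 183/366 = £192.5000
18 April – 30 April 2020: 13 days at 2.4% → £14000 × 2.4% × 13/366 = £11.9344
Total = £326.6093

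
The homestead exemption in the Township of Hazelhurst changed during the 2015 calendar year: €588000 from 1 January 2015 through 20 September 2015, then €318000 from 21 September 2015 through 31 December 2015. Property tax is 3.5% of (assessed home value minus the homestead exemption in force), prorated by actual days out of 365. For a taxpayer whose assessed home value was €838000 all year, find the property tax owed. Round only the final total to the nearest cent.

€11390.82

1 January – 20 September 2015: 263 days, exemption €588000 → (€838000 − €588000) × 3.5% × 263/365 = €6304.7945
21 September – 31 December 2015: 102 days, exemption €318000 → (€838000 − €318000) × 3.5% × 102/365 = €5086.0274
Total = €11390.8219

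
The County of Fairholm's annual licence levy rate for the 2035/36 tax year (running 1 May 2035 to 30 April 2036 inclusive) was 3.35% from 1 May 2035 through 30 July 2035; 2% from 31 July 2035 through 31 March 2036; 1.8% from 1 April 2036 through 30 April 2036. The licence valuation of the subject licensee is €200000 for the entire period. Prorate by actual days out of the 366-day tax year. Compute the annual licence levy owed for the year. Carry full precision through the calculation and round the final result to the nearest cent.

1 May – 30 July 2035: 91 days at 3.35% → €200000 × 3.35% × 91/366 = €1665.8470
31 July 2035 – 31 March 2036: 245 days at 2% → €200000 × 2% × 245/366 = €2677.5956
1 April – 30 April 2036: 30 days at 1.8% → €200000 × 1.8% × 30/366 = €295.0820
Total = €4638.5246

€4638.52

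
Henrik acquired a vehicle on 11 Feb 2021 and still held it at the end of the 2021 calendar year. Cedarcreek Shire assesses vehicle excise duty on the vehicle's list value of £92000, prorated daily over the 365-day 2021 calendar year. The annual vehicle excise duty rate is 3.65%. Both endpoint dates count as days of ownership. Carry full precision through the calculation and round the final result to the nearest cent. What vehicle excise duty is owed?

£2980.80

Days held (11 Feb – 31 Dec 2021): 324 out of 365
Tax = £92000 × 3.65% × 324/365 = £2980.8000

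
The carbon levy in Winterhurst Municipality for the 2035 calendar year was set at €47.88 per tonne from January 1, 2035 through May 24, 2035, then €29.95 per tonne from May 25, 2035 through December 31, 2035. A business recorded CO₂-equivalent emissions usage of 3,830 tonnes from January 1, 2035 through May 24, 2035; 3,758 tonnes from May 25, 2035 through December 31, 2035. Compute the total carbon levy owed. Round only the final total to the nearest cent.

€295,932.50

January 1 – May 24, 2035: 3,830 tonnes at €47.88/tonne → €183,380.40
May 25 – December 31, 2035: 3,758 tonnes at €29.95/tonne → €112,552.10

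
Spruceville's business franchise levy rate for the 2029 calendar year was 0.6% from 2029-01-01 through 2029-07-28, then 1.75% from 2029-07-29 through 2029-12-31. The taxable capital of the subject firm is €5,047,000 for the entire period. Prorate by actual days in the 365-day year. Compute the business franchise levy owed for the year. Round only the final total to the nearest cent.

2029-01-01 to 2029-07-28: 209 days at 0.6% → €5,047,000 × 0.6% × 209/365 = €17,339.5562
2029-07-29 to 2029-12-31: 156 days at 1.75% → €5,047,000 × 1.75% × 156/365 = €37,748.7945
Total = €55,088.3507

€55,088.35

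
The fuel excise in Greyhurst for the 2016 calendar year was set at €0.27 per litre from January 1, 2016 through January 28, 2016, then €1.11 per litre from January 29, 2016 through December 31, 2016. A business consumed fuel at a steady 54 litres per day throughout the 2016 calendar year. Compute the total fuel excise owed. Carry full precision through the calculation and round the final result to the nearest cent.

€20,667.96

January 1 – January 28, 2016: 28 days × 54 litres/day = 1,512 litres at €0.27/litre → €408.24
January 29 – December 31, 2016: 338 days × 54 litres/day = 18,252 litres at €1.11/litre → €20,259.72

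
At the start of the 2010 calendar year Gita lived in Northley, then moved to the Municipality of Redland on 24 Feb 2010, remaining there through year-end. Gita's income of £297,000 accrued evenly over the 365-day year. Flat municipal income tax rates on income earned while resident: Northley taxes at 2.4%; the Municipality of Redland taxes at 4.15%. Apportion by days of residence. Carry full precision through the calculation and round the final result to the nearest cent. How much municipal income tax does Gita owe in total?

Northley, 1 Jan – 23 Feb 2010: 54 days → £297,000 × 2.4% × 54/365 = £1,054.5534
The Municipality of Redland, 24 Feb – 31 Dec 2010: 311 days → £297,000 × 4.15% × 311/365 = £10,502.0014
Total = £11,556.5548

£11,556.55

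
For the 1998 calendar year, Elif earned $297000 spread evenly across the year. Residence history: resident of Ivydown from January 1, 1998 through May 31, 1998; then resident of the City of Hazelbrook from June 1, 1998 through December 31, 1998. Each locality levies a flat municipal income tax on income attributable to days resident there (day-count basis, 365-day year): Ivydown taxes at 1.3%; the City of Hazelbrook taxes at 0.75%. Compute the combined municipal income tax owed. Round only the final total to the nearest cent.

Ivydown, January 1 – May 31, 1998: 151 days → $297000 × 1.3% × 151/365 = $1597.2904
The City of Hazelbrook, June 1 – December 31, 1998: 214 days → $297000 × 0.75% × 214/365 = $1305.9863
Total = $2903.2767

$2903.28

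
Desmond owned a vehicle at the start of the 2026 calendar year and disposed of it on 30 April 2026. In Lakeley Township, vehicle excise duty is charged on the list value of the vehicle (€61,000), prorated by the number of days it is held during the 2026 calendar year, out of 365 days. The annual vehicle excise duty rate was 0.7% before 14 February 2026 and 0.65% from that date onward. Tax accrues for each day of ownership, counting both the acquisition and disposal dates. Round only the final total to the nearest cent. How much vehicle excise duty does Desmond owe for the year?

€134.03

1 January – 13 February 2026: 44 days at 0.7% → €61,000 × 0.7% × 44/365 = €51.4740
14 February – 30 April 2026: 76 days at 0.65% → €61,000 × 0.65% × 76/365 = €82.5589
Total = €134.0329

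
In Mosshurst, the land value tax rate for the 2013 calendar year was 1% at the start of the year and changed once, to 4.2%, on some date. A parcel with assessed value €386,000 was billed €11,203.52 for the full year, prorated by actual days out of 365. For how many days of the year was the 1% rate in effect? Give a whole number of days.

148 days

Let d = days at the first rate; then 365 − d days at the second rate.
€386,000 × [1%·d + 4.2%·(365−d)] / 365 = €11,203.52
Solving gives d = 148, so the new rate took effect on 29 May 2013.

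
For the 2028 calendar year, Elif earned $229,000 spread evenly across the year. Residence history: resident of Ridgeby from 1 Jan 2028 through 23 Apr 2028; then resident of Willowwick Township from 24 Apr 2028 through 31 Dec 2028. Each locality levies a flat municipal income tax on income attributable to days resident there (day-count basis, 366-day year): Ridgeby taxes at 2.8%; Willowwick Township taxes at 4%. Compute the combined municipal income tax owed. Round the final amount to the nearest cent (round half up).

$8,304.07

Ridgeby, 1 Jan – 23 Apr 2028: 114 days → $229,000 × 2.8% × 114/366 = $1,997.1803
Willowwick Township, 24 Apr – 31 Dec 2028: 252 days → $229,000 × 4% × 252/366 = $6,306.8852
Total = $8,304.0656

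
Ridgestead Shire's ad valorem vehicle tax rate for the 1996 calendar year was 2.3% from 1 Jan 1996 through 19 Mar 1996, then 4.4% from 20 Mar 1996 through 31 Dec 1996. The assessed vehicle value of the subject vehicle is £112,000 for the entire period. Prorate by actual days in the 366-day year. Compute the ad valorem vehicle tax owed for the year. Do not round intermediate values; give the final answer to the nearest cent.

£4,420.33

1 Jan – 19 Mar 1996: 79 days at 2.3% → £112,000 × 2.3% × 79/366 = £556.0219
20 Mar – 31 Dec 1996: 287 days at 4.4% → £112,000 × 4.4% × 287/366 = £3,864.3060
Total = £4,420.3279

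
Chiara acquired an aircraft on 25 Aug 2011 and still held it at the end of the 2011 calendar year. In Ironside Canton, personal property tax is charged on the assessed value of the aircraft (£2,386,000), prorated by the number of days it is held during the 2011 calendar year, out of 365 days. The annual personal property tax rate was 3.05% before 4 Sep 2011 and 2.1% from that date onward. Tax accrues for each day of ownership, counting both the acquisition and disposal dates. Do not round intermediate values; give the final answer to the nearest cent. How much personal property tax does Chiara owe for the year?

£18,329.71

25 Aug – 3 Sep 2011: 10 days at 3.05% → £2,386,000 × 3.05% × 10/365 = £1,993.7808
4 Sep – 31 Dec 2011: 119 days at 2.1% → £2,386,000 × 2.1% × 119/365 = £16,335.9288
Total = £18,329.7096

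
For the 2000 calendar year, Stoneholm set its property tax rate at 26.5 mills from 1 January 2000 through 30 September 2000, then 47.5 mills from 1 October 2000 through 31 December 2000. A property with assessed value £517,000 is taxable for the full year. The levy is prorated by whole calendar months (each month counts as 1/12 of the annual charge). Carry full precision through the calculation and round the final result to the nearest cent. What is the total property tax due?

1 January – 30 September 2000: 9 months at 26.5 mills → £517,000 × 2.65% × 9/12 = £10,275.3750
1 October – 31 December 2000: 3 months at 47.5 mills → £517,000 × 4.75% × 3/12 = £6,139.3750
Total = £16,414.7500

£16,414.75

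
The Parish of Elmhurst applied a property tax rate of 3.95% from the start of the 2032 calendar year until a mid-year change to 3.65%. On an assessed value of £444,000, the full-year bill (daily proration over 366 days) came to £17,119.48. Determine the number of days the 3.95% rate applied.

Let d = days at the first rate; then 366 − d days at the second rate.
£444,000 × [3.95%·d + 3.65%·(366−d)] / 366 = £17,119.48
Solving gives d = 251, so the new rate took effect on 8 Sep 2032.

251 days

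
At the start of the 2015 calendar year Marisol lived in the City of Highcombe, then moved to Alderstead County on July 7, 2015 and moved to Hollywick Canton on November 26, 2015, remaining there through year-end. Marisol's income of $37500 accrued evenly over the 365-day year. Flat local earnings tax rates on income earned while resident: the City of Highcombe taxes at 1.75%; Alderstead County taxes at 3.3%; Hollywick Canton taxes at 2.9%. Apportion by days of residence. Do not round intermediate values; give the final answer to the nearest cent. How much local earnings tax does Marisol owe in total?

The City of Highcombe, January 1 – July 6, 2015: 187 days → $37500 × 1.75% × 187/365 = $336.2158
Alderstead County, July 7 – November 25, 2015: 142 days → $37500 × 3.3% × 142/365 = $481.4384
Hollywick Canton, November 26 – December 31, 2015: 36 days → $37500 × 2.9% × 36/365 = $107.2603
Total = $924.9144

$924.91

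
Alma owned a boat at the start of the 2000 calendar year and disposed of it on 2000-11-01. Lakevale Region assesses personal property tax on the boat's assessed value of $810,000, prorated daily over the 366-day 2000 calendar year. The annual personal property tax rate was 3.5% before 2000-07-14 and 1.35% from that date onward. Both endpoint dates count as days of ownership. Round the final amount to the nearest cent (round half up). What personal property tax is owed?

$18,420.86

2000-01-01 to 2000-07-13: 195 days at 3.5% → $810,000 × 3.5% × 195/366 = $15,104.5082
2000-07-14 to 2000-11-01: 111 days at 1.35% → $810,000 × 1.35% × 111/366 = $3,316.3525
Total = $18,420.8607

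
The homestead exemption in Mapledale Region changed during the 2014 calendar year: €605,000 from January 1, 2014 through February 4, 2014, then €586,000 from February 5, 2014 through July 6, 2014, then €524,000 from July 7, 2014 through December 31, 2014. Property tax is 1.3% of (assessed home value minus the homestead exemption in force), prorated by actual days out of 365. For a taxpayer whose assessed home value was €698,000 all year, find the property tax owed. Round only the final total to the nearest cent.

€1,825.38

January 1 – February 4, 2014: 35 days, exemption €605,000 → (€698,000 − €605,000) × 1.3% × 35/365 = €115.9315
February 5 – July 6, 2014: 152 days, exemption €586,000 → (€698,000 − €586,000) × 1.3% × 152/365 = €606.3342
July 7 – December 31, 2014: 178 days, exemption €524,000 → (€698,000 − €524,000) × 1.3% × 178/365 = €1,103.1123
Total = €1,825.3781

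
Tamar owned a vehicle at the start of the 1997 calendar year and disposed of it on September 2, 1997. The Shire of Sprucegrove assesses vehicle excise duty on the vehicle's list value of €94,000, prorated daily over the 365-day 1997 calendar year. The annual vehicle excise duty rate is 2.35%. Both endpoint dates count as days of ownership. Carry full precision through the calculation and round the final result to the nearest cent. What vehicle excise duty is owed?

€1,482.75

Days held (January 1 – September 2, 1997): 245 out of 365
Tax = €94,000 × 2.35% × 245/365 = €1,482.7534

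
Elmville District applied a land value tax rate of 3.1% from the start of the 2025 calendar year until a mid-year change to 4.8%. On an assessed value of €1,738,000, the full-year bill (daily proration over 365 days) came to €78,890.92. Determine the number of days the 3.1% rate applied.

Let d = days at the first rate; then 365 − d days at the second rate.
€1,738,000 × [3.1%·d + 4.8%·(365−d)] / 365 = €78,890.92
Solving gives d = 56, so the new rate took effect on 26 February 2025.

56 days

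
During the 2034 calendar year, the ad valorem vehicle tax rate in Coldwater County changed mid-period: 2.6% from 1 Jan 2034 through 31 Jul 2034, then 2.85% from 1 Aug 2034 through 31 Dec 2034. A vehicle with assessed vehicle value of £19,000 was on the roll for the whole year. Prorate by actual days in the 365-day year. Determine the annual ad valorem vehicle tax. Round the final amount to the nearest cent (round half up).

£513.91

1 Jan – 31 Jul 2034: 212 days at 2.6% → £19,000 × 2.6% × 212/365 = £286.9260
1 Aug – 31 Dec 2034: 153 days at 2.85% → £19,000 × 2.85% × 153/365 = £226.9849
Total = £513.9110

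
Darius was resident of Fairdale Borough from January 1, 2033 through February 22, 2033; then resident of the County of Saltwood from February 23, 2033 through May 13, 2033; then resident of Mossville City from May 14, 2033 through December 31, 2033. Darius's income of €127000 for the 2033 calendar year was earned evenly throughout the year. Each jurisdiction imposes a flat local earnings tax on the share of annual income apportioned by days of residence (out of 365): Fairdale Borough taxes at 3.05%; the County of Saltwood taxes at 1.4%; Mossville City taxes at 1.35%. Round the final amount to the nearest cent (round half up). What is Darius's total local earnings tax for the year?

Fairdale Borough, January 1 – February 22, 2033: 53 days → €127000 × 3.05% × 53/365 = €562.4534
The County of Saltwood, February 23 – May 13, 2033: 80 days → €127000 × 1.4% × 80/365 = €389.6986
Mossville City, May 14 – December 31, 2033: 232 days → €127000 × 1.35% × 232/365 = €1089.7644
Total = €2041.9164

€2041.92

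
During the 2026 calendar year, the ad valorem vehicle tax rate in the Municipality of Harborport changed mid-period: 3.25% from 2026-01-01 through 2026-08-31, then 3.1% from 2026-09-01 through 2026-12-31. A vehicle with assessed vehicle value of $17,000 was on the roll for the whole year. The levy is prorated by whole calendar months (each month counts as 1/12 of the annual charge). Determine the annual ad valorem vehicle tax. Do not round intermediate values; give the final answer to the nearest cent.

2026-01-01 to 2026-08-31: 8 months at 3.25% → $17,000 × 3.25% × 8/12 = $368.3333
2026-09-01 to 2026-12-31: 4 months at 3.1% → $17,000 × 3.1% × 4/12 = $175.6667
Total = $544.0000

$544.00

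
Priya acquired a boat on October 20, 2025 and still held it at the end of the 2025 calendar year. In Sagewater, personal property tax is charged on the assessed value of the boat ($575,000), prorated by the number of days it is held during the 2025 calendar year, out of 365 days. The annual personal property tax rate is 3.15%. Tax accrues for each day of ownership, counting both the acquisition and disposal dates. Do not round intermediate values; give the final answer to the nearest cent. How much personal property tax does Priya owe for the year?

$3,622.50

Days held (October 20 – December 31, 2025): 73 out of 365
Tax = $575,000 × 3.15% × 73/365 = $3,622.5000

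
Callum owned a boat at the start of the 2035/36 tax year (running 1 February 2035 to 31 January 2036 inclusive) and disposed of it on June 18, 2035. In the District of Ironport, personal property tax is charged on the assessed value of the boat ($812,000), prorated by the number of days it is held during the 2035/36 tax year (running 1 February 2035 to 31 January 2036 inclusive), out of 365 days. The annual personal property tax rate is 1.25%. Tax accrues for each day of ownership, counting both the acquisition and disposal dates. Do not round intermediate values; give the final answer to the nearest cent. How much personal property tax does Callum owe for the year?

$3,837.53

Days held (February 1 – June 18, 2035): 138 out of 365
Tax = $812,000 × 1.25% × 138/365 = $3,837.5342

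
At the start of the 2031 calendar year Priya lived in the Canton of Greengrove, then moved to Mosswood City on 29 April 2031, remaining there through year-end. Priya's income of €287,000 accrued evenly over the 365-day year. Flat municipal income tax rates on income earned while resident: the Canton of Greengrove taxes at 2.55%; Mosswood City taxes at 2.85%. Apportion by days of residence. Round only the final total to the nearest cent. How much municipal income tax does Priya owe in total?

€7,901.15

The Canton of Greengrove, 1 January – 28 April 2031: 118 days → €287,000 × 2.55% × 118/365 = €2,365.9808
Mosswood City, 29 April – 31 December 2031: 247 days → €287,000 × 2.85% × 247/365 = €5,535.1685
Total = €7,901.1493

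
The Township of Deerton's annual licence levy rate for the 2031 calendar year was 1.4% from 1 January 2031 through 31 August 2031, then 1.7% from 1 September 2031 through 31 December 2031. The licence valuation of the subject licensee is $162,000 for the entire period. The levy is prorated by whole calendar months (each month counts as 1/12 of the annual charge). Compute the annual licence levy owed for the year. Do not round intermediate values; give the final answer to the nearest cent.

1 January – 31 August 2031: 8 months at 1.4% → $162,000 × 1.4% × 8/12 = $1,512.0000
1 September – 31 December 2031: 4 months at 1.7% → $162,000 × 1.7% × 4/12 = $918.0000
Total = $2,430.0000

$2,430.00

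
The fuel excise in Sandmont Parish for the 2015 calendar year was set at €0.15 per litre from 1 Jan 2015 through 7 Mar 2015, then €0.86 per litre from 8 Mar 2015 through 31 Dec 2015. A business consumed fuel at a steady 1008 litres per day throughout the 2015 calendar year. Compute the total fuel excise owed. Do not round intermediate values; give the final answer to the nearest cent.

1 Jan – 7 Mar 2015: 66 days × 1008 litres/day = 66,528 litres at €0.15/litre → €9,979.20
8 Mar – 31 Dec 2015: 299 days × 1008 litres/day = 301,392 litres at €0.86/litre → €259,197.12

€269,176.32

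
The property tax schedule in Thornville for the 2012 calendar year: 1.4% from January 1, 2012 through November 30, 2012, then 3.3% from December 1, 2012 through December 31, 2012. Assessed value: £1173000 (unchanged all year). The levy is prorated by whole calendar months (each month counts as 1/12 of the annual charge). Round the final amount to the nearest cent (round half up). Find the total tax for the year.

January 1 – November 30, 2012: 11 months at 1.4% → £1173000 × 1.4% × 11/12 = £15053.5000
December 1 – December 31, 2012: 1 month at 3.3% → £1173000 × 3.3% × 1/12 = £3225.7500
Total = £18279.2500

£18279.25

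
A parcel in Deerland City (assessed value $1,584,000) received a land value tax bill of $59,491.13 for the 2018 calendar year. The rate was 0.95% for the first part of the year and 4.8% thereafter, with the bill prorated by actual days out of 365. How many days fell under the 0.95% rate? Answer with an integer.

Let d = days at the first rate; then 365 − d days at the second rate.
$1,584,000 × [0.95%·d + 4.8%·(365−d)] / 365 = $59,491.13
Solving gives d = 99, so the new rate took effect on 10 April 2018.

99 days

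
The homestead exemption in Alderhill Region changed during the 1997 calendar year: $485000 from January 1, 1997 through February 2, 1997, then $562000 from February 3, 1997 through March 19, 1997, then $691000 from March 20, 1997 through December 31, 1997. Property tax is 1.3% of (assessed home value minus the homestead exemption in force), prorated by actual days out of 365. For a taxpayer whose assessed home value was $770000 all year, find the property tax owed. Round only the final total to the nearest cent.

January 1 – February 2, 1997: 33 days, exemption $485000 → ($770000 − $485000) × 1.3% × 33/365 = $334.9726
February 3 – March 19, 1997: 45 days, exemption $562000 → ($770000 − $562000) × 1.3% × 45/365 = $333.3699
March 20 – December 31, 1997: 287 days, exemption $691000 → ($770000 − $691000) × 1.3% × 287/365 = $807.5315
Total = $1475.8740

$1475.87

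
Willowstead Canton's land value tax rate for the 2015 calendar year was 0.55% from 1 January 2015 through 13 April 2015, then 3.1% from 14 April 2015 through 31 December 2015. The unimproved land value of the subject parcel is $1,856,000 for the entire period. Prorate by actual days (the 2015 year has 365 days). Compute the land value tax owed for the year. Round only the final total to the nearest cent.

$44,180.43

1 January – 13 April 2015: 103 days at 0.55% → $1,856,000 × 0.55% × 103/365 = $2,880.6137
14 April – 31 December 2015: 262 days at 3.1% → $1,856,000 × 3.1% × 262/365 = $41,299.8137
Total = $44,180.4274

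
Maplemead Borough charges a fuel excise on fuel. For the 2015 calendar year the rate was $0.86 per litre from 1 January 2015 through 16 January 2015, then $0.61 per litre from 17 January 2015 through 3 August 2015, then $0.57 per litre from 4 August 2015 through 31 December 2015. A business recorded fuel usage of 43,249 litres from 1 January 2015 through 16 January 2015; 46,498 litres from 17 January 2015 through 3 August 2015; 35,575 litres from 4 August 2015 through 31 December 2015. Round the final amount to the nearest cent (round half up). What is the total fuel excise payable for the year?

1 January – 16 January 2015: 43,249 litres at $0.86/litre → $37,194.14
17 January – 3 August 2015: 46,498 litres at $0.61/litre → $28,363.78
4 August – 31 December 2015: 35,575 litres at $0.57/litre → $20,277.75

$85,835.67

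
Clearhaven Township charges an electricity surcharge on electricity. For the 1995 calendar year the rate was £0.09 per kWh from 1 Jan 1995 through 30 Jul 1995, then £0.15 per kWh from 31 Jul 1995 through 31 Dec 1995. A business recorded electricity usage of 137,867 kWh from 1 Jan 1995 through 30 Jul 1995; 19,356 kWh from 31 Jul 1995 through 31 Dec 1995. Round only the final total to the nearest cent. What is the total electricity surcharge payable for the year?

£15,311.43

1 Jan – 30 Jul 1995: 137,867 kWh at £0.09/kWh → £12,408.03
31 Jul – 31 Dec 1995: 19,356 kWh at £0.15/kWh → £2,903.40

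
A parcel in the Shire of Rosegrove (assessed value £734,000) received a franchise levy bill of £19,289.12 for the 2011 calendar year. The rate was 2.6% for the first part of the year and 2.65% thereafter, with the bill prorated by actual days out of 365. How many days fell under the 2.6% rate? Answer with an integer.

161 days

Let d = days at the first rate; then 365 − d days at the second rate.
£734,000 × [2.6%·d + 2.65%·(365−d)] / 365 = £19,289.12
Solving gives d = 161, so the new rate took effect on June 11, 2011.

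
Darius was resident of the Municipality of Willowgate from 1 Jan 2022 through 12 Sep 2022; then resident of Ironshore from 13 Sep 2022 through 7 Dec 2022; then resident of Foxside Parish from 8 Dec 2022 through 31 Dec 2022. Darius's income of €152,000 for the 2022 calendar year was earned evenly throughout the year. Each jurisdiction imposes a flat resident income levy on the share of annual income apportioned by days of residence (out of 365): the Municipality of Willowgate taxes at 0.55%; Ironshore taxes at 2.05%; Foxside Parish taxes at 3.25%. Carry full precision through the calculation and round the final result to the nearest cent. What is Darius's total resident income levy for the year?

€1,643.06

The Municipality of Willowgate, 1 Jan – 12 Sep 2022: 255 days → €152,000 × 0.55% × 255/365 = €584.0548
Ironshore, 13 Sep – 7 Dec 2022: 86 days → €152,000 × 2.05% × 86/365 = €734.1808
Foxside Parish, 8 Dec – 31 Dec 2022: 24 days → €152,000 × 3.25% × 24/365 = €324.8219
Total = €1,643.0575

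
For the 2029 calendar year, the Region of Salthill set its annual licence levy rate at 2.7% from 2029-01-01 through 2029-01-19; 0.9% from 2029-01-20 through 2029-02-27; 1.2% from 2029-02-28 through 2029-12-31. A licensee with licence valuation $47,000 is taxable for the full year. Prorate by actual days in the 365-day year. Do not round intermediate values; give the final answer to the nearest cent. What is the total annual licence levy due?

$585.63

2029-01-01 to 2029-01-19: 19 days at 2.7% → $47,000 × 2.7% × 19/365 = $66.0575
2029-01-20 to 2029-02-27: 39 days at 0.9% → $47,000 × 0.9% × 39/365 = $45.1973
2029-02-28 to 2029-12-31: 307 days at 1.2% → $47,000 × 1.2% × 307/365 = $474.3781
Total = $585.6329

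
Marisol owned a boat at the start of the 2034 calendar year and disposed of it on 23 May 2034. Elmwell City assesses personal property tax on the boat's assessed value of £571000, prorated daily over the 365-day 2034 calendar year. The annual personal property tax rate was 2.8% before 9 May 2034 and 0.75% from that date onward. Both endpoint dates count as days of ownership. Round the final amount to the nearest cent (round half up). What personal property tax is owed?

£5782.74

1 Jan – 8 May 2034: 128 days at 2.8% → £571000 × 2.8% × 128/365 = £5606.7507
9 May – 23 May 2034: 15 days at 0.75% → £571000 × 0.75% × 15/365 = £175.9932
Total = £5782.7438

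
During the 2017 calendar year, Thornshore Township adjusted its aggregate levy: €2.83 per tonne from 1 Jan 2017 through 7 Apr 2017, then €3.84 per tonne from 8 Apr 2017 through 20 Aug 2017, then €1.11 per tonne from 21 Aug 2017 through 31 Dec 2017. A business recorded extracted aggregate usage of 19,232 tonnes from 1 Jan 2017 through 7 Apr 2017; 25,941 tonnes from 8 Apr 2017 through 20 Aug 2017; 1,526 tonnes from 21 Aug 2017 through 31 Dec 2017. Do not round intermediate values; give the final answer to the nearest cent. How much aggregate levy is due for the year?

1 Jan – 7 Apr 2017: 19,232 tonnes at €2.83/tonne → €54426.56
8 Apr – 20 Aug 2017: 25,941 tonnes at €3.84/tonne → €99613.44
21 Aug – 31 Dec 2017: 1,526 tonnes at €1.11/tonne → €1693.86

€155733.86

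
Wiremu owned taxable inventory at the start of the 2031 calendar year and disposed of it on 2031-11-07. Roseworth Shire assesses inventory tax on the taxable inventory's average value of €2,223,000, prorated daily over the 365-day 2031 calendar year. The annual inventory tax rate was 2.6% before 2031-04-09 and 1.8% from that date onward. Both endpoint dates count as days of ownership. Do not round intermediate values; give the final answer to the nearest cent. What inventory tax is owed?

€38,869.00

2031-01-01 to 2031-04-08: 98 days at 2.6% → €2,223,000 × 2.6% × 98/365 = €15,518.3671
2031-04-09 to 2031-11-07: 213 days at 1.8% → €2,223,000 × 1.8% × 213/365 = €23,350.6356
Total = €38,869.0027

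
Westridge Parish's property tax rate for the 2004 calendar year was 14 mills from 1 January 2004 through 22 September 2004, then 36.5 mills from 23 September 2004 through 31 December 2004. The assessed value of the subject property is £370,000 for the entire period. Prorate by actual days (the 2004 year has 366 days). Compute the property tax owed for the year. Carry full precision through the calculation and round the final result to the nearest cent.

£7,454.59

1 January – 22 September 2004: 266 days at 14 mills → £370,000 × 1.4% × 266/366 = £3,764.6995
23 September – 31 December 2004: 100 days at 36.5 mills → £370,000 × 3.65% × 100/366 = £3,689.8907
Total = £7,454.5902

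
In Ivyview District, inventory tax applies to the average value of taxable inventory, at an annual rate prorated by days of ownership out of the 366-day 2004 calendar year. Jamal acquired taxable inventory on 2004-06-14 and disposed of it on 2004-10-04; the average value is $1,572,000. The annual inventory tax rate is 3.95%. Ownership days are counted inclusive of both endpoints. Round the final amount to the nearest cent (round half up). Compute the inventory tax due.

$19,171.10

Days held (2004-06-14 to 2004-10-04): 113 out of 366
Tax = $1,572,000 × 3.95% × 113/366 = $19,171.0984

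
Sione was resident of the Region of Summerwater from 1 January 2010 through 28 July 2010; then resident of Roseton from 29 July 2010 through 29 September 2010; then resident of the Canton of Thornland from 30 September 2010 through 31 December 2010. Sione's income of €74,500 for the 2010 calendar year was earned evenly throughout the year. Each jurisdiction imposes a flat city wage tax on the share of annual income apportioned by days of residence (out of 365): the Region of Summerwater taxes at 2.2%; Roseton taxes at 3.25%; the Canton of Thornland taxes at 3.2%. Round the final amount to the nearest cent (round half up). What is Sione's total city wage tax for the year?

The Region of Summerwater, 1 January – 28 July 2010: 209 days → €74,500 × 2.2% × 209/365 = €938.4959
Roseton, 29 July – 29 September 2010: 63 days → €74,500 × 3.25% × 63/365 = €417.9144
The Canton of Thornland, 30 September – 31 December 2010: 93 days → €74,500 × 3.2% × 93/365 = €607.4301
Total = €1,963.8404

€1,963.84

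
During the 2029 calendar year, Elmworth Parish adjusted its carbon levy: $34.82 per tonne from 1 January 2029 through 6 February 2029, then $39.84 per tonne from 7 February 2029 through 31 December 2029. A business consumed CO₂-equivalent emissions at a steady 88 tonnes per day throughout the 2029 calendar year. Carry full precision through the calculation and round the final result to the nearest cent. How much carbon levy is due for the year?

$1,263,315.68

1 January – 6 February 2029: 37 days × 88 tonnes/day = 3,256 tonnes at $34.82/tonne → $113,373.92
7 February – 31 December 2029: 328 days × 88 tonnes/day = 28,864 tonnes at $39.84/tonne → $1,149,941.76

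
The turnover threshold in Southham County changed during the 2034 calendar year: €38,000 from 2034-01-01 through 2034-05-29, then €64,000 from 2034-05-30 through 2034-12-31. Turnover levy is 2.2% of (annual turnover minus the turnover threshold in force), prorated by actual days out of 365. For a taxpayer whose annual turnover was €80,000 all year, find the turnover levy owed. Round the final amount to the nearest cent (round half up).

€585.50

2034-01-01 to 2034-05-29: 149 days, exemption €38,000 → (€80,000 − €38,000) × 2.2% × 149/365 = €377.1945
2034-05-30 to 2034-12-31: 216 days, exemption €64,000 → (€80,000 − €64,000) × 2.2% × 216/365 = €208.3068
Total = €585.5014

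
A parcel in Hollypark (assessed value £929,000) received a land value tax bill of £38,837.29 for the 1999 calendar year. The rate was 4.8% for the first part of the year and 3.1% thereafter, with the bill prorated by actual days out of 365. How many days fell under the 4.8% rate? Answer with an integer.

Let d = days at the first rate; then 365 − d days at the second rate.
£929,000 × [4.8%·d + 3.1%·(365−d)] / 365 = £38,837.29
Solving gives d = 232, so the new rate took effect on August 21, 1999.

232 days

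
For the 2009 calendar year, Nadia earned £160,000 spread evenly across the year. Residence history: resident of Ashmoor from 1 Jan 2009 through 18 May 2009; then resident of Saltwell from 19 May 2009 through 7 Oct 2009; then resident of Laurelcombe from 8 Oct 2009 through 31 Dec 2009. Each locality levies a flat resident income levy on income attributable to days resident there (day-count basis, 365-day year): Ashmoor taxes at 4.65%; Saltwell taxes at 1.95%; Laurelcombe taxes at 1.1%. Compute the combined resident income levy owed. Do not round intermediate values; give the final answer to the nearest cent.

£4,436.60

Ashmoor, 1 Jan – 18 May 2009: 138 days → £160,000 × 4.65% × 138/365 = £2,812.9315
Saltwell, 19 May – 7 Oct 2009: 142 days → £160,000 × 1.95% × 142/365 = £1,213.8082
Laurelcombe, 8 Oct – 31 Dec 2009: 85 days → £160,000 × 1.1% × 85/365 = £409.8630
Total = £4,436.6027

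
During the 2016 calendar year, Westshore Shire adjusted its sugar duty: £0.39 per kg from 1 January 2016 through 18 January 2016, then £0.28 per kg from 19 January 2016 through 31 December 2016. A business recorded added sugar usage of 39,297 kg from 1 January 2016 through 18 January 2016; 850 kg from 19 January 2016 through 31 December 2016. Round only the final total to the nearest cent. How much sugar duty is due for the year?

£15,563.83

1 January – 18 January 2016: 39,297 kg at £0.39/kg → £15,325.83
19 January – 31 December 2016: 850 kg at £0.28/kg → £238.00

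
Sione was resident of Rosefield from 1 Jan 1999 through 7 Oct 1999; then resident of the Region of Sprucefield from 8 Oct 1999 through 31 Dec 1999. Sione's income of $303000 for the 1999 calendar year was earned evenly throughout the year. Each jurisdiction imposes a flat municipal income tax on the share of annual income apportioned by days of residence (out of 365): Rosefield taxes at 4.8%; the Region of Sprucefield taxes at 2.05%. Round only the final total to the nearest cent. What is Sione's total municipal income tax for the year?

$12603.55

Rosefield, 1 Jan – 7 Oct 1999: 280 days → $303000 × 4.8% × 280/365 = $11157.0411
The Region of Sprucefield, 8 Oct – 31 Dec 1999: 85 days → $303000 × 2.05% × 85/365 = $1446.5137
Total = $12603.5548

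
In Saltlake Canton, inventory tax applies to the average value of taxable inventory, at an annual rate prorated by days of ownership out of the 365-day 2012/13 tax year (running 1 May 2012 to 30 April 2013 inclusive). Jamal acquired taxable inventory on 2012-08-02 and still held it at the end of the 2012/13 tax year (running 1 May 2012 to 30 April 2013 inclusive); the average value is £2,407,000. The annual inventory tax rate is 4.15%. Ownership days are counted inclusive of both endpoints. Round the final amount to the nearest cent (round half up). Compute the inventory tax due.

£74,438.95

Days held (2012-08-02 to 2013-04-30): 272 out of 365
Tax = £2,407,000 × 4.15% × 272/365 = £74,438.9479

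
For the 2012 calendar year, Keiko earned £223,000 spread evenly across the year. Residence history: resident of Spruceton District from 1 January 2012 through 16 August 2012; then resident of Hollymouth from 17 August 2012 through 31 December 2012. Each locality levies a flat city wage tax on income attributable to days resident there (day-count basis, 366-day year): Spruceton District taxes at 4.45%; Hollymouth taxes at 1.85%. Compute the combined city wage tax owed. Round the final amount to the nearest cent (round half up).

£7,753.21

Spruceton District, 1 January – 16 August 2012: 229 days → £223,000 × 4.45% × 229/366 = £6,208.9658
Hollymouth, 17 August – 31 December 2012: 137 days → £223,000 × 1.85% × 137/366 = £1,544.2445
Total = £7,753.2104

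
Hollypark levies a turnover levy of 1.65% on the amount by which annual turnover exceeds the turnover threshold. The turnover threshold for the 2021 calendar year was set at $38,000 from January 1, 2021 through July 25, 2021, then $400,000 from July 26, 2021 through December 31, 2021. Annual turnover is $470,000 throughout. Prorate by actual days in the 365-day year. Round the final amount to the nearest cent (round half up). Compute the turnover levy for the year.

$4,526.06

January 1 – July 25, 2021: 206 days, exemption $38,000 → ($470,000 − $38,000) × 1.65% × 206/365 = $4,022.9260
July 26 – December 31, 2021: 159 days, exemption $400,000 → ($470,000 − $400,000) × 1.65% × 159/365 = $503.1370
Total = $4,526.0630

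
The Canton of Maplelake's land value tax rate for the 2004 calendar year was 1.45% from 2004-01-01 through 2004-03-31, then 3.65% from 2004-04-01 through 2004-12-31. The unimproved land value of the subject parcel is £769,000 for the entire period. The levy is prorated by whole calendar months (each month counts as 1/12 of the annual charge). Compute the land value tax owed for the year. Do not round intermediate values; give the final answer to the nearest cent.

£23,839.00

2004-01-01 to 2004-03-31: 3 months at 1.45% → £769,000 × 1.45% × 3/12 = £2,787.6250
2004-04-01 to 2004-12-31: 9 months at 3.65% → £769,000 × 3.65% × 9/12 = £21,051.3750
Total = £23,839.0000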